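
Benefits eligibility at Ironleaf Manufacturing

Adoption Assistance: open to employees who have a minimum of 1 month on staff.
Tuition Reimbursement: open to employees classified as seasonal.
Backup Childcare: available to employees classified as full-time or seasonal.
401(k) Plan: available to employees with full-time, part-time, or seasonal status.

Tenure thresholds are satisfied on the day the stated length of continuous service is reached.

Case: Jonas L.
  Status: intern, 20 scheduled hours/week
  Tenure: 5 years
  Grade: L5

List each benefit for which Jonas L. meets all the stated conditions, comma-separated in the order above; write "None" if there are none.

Adoption Assistance — service 5 years ≥ 1 month (≈30 days) ✓ → eligible.
Tuition Reimbursement — status intern ✗ (requires seasonal) → not eligible.
Backup Childcare — status intern ✗ (requires full-time or seasonal) → not eligible.
401(k) Plan — status intern ✗ (requires full-time, part-time, or seasonal) → not eligible.

Adoption Assistance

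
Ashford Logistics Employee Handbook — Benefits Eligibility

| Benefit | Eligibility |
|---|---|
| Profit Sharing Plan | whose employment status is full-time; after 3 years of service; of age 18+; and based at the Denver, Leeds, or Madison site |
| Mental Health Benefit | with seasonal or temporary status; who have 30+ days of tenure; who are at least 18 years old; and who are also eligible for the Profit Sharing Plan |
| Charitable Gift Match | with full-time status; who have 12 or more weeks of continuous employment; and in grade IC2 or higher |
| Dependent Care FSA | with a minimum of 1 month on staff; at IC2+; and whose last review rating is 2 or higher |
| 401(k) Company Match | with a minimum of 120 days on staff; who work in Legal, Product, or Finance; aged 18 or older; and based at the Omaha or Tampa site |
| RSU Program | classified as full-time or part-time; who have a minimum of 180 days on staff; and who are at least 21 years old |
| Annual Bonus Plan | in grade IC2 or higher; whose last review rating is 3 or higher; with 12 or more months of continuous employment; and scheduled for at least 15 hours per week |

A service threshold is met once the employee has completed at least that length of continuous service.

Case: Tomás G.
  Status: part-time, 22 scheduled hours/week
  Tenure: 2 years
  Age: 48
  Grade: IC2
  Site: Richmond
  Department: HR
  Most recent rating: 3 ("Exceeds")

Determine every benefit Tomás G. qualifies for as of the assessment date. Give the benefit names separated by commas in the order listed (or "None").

Dependent Care FSA, RSU Program, Annual Bonus Plan

Profit Sharing Plan — status part-time ✗ (requires full-time) → not eligible.
Mental Health Benefit — status part-time ✗ (requires seasonal or temporary) → not eligible.
Charitable Gift Match — status part-time ✗ (requires full-time) → not eligible.
Dependent Care FSA — service 2 years ≥ 1 month (≈30 days) ✓; grade IC2 ≥ IC2 ✓; rating 3 ≥ 2 ✓ → eligible.
401(k) Company Match — service 2 years ≥ 120 days ✓; dept HR ✗ → not eligible.
RSU Program — status part-time ✓; service 2 years ≥ 180 days ✓; age 48 ≥ 21 ✓ → eligible.
Annual Bonus Plan — grade IC2 ≥ IC2 ✓; rating 3 ≥ 3 ✓; service 2 years ≥ 12 months (≈360 days) ✓; 22 hrs/wk ≥ 15 ✓ → eligible.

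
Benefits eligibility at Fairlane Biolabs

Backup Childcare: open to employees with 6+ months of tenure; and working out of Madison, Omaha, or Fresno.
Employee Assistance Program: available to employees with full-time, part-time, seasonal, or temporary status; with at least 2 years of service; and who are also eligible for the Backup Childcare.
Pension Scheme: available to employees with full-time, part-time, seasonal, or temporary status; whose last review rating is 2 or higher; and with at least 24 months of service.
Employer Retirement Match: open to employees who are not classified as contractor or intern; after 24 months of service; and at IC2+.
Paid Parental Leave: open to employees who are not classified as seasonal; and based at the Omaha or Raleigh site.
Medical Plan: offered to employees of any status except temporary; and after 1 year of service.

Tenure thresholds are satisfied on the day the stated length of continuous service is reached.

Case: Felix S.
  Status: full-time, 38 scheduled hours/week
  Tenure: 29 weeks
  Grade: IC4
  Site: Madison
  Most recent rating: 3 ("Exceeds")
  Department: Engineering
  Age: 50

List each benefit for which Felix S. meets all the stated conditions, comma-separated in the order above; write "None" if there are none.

Backup Childcare — service 29 weeks ≥ 6 months (≈180 days) ✓; site Madison ✓ → eligible.
Employee Assistance Program — status full-time ✓; service 29 weeks < 2 years (≈730 days) ✗ → not eligible.
Pension Scheme — status full-time ✓; rating 3 ≥ 2 ✓; service 29 weeks < 24 months (≈720 days) ✗ → not eligible.
Employer Retirement Match — status full-time ✓ (not excluded); service 29 weeks < 24 months (≈720 days) ✗ → not eligible.
Paid Parental Leave — status full-time ✓ (not excluded); site Madison ✗ (not Omaha or Raleigh) → not eligible.
Medical Plan — status full-time ✓ (not excluded); service 29 weeks < 1 year (≈365 days) ✗ → not eligible.

Backup Childcare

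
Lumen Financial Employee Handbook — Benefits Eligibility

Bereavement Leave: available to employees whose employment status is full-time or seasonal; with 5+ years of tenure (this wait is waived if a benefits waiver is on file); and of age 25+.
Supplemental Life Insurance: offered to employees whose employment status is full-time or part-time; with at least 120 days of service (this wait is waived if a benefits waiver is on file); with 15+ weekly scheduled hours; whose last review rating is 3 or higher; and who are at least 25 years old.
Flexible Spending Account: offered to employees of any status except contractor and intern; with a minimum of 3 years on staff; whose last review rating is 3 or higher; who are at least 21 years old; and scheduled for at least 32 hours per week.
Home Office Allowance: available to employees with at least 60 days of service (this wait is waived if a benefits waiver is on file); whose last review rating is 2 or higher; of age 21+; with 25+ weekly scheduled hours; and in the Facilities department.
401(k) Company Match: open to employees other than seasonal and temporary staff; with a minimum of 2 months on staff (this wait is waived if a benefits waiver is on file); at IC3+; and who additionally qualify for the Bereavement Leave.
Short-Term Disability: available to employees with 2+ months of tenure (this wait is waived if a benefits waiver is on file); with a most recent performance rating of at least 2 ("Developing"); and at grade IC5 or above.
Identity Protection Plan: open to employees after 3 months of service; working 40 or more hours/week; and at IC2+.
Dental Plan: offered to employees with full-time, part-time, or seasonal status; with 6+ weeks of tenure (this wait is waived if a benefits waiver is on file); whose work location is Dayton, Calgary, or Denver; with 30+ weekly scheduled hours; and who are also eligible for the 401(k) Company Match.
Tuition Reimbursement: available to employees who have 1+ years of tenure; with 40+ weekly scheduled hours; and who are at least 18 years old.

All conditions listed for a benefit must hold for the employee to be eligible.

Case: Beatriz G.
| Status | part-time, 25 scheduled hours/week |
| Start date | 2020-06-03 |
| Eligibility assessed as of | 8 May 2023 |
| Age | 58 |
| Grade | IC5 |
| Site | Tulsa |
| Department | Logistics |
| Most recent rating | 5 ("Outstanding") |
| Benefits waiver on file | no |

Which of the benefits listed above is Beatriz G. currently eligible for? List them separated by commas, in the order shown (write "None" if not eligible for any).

Supplemental Life Insurance, Short-Term Disability

Service from 2020-06-03 to 8 May 2023: 1069 days.
Bereavement Leave — status part-time ✗ (requires full-time or seasonal) → not eligible.
Supplemental Life Insurance — status part-time ✓; no waiver, service 1069 days ≥ 120 days ✓; 25 hrs/wk ≥ 15 ✓; rating 5 ≥ 3 ✓; age 58 ≥ 25 ✓ → eligible.
Flexible Spending Account — status part-time ✓ (not excluded); service 1069 days < 3 years (≈1095 days) ✗ → not eligible.
Home Office Allowance — no waiver, service 1069 days ≥ 60 days ✓; rating 5 ≥ 2 ✓; age 58 ≥ 21 ✓; 25 hrs/wk ≥ 25 ✓; dept Logistics ✗ → not eligible.
401(k) Company Match — status part-time ✓ (not excluded); no waiver, service 1069 days ≥ 2 months (≈60 days) ✓; grade IC5 ≥ IC3 ✓; not eligible for Bereavement Leave ✗ → not eligible.
Short-Term Disability — no waiver, service 1069 days ≥ 2 months (≈60 days) ✓; rating 5 ≥ 2 ✓; grade IC5 ≥ IC5 ✓ → eligible.
Identity Protection Plan — service 1069 days ≥ 3 months (≈90 days) ✓; 25 hrs/wk < 40 ✗ → not eligible.
Dental Plan — status part-time ✓; no waiver, service 1069 days ≥ 6 weeks (≈42 days) ✓; site Tulsa ✗ (not Dayton, Calgary, or Denver) → not eligible.
Tuition Reimbursement — service 1069 days ≥ 1 year (≈365 days) ✓; 25 hrs/wk < 40 ✗ → not eligible.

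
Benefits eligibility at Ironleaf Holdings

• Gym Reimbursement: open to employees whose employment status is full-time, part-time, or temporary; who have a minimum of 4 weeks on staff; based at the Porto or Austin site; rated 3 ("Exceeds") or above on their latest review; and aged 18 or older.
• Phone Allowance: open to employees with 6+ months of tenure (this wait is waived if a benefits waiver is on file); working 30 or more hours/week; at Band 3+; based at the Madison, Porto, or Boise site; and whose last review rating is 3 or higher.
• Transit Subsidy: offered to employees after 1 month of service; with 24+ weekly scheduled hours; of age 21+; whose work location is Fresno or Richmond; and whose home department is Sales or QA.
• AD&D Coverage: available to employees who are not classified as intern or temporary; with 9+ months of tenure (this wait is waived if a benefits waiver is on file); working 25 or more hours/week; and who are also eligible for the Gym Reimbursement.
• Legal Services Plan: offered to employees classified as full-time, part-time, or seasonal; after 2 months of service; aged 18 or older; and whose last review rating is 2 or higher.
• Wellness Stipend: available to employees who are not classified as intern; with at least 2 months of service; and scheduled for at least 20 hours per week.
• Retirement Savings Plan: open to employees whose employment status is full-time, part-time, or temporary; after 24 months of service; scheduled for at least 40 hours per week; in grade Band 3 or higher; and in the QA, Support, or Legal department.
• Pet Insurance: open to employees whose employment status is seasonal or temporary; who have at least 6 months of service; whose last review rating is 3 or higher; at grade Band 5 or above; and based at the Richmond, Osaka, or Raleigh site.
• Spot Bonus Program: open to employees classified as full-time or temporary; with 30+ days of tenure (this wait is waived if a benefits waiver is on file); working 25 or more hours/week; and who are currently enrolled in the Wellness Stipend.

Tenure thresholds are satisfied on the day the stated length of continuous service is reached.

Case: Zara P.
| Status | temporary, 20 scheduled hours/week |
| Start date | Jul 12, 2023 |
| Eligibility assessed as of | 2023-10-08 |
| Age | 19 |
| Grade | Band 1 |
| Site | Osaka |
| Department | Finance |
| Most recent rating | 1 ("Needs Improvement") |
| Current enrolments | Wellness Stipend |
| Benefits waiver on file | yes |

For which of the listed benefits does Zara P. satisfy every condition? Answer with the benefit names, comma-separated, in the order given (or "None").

Service from Jul 12, 2023 to 2023-10-08: 88 days.
Gym Reimbursement — status temporary ✓; service 88 days ≥ 4 weeks (≈28 days) ✓; site Osaka ✗ (not Porto or Austin) → not eligible.
Phone Allowance — benefits waiver on file ✓; 20 hrs/wk < 30 ✗ → not eligible.
Transit Subsidy — service 88 days ≥ 1 month (≈30 days) ✓; 20 hrs/wk < 24 ✗ → not eligible.
AD&D Coverage — status temporary ✗ (excluded) → not eligible.
Legal Services Plan — status temporary ✗ (requires full-time, part-time, or seasonal) → not eligible.
Wellness Stipend — status temporary ✓ (not excluded); service 88 days ≥ 2 months (≈60 days) ✓; 20 hrs/wk ≥ 20 ✓ → eligible.
Retirement Savings Plan — status temporary ✓; service 88 days < 24 months (≈720 days) ✗ → not eligible.
Pet Insurance — status temporary ✓; service 88 days < 6 months (≈180 days) ✗ → not eligible.
Spot Bonus Program — status temporary ✓; benefits waiver on file ✓; 20 hrs/wk < 25 ✗ → not eligible.

Wellness Stipend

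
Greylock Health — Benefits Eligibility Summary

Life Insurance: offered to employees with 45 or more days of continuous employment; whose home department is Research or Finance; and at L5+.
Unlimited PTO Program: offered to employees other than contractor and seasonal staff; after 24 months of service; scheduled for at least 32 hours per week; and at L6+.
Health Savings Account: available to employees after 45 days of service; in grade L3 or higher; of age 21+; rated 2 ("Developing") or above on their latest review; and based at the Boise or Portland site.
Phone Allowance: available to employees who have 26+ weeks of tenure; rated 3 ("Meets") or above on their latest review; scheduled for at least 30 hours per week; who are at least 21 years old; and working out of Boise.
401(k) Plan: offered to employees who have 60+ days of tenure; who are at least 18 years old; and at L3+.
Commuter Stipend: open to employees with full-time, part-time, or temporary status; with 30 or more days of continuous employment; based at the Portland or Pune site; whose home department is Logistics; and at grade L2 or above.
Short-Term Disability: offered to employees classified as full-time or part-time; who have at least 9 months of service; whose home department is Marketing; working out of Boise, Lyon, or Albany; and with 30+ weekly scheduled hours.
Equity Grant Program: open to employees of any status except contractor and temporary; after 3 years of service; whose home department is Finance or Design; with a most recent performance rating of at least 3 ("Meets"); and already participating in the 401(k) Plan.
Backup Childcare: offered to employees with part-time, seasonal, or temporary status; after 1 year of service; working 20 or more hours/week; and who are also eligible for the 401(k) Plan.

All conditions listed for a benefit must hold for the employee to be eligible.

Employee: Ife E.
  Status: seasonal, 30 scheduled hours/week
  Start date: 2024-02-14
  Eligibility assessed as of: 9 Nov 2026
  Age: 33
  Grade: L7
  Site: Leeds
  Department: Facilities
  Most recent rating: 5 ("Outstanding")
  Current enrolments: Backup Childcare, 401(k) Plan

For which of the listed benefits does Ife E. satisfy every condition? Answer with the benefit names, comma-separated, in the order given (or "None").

Service from 2024-02-14 to 9 Nov 2026: 999 days.
Life Insurance — service 999 days ≥ 45 days ✓; dept Facilities ✗ → not eligible.
Unlimited PTO Program — status seasonal ✗ (excluded) → not eligible.
Health Savings Account — service 999 days ≥ 45 days ✓; grade L7 ≥ L3 ✓; age 33 ≥ 21 ✓; rating 5 ≥ 2 ✓; site Leeds ✗ (not Boise or Portland) → not eligible.
Phone Allowance — service 999 days ≥ 26 weeks (≈182 days) ✓; rating 5 ≥ 3 ✓; 30 hrs/wk ≥ 30 ✓; age 33 ≥ 21 ✓; site Leeds ✗ (not Boise) → not eligible.
401(k) Plan — service 999 days ≥ 60 days ✓; age 33 ≥ 18 ✓; grade L7 ≥ L3 ✓ → eligible.
Commuter Stipend — status seasonal ✗ (requires full-time, part-time, or temporary) → not eligible.
Short-Term Disability — status seasonal ✗ (requires full-time or part-time) → not eligible.
Equity Grant Program — status seasonal ✓ (not excluded); service 999 days < 3 years (≈1095 days) ✗ → not eligible.
Backup Childcare — status seasonal ✓; service 999 days ≥ 1 year (≈365 days) ✓; 30 hrs/wk ≥ 20 ✓; eligible for 401(k) Plan ✓ → eligible.

401(k) Plan, Backup Childcare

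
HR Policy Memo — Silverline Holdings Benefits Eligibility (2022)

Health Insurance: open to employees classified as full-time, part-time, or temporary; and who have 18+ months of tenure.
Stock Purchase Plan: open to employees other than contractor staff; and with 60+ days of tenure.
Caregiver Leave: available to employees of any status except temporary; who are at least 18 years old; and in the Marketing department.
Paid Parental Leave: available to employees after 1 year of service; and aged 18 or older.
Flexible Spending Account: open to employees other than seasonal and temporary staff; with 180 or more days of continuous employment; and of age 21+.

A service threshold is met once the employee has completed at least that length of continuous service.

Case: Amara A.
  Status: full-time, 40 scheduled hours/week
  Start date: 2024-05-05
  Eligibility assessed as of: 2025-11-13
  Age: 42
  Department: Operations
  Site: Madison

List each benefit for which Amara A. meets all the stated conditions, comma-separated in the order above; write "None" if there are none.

Service from 2024-05-05 to 2025-11-13: 557 days.
Health Insurance — status full-time ✓; service 557 days ≥ 18 months (≈540 days) ✓ → eligible.
Stock Purchase Plan — status full-time ✓ (not excluded); service 557 days ≥ 60 days ✓ → eligible.
Caregiver Leave — status full-time ✓ (not excluded); age 42 ≥ 18 ✓; dept Operations ✗ → not eligible.
Paid Parental Leave — service 557 days ≥ 1 year (≈365 days) ✓; age 42 ≥ 18 ✓ → eligible.
Flexible Spending Account — status full-time ✓ (not excluded); service 557 days ≥ 180 days ✓; age 42 ≥ 21 ✓ → eligible.

Health Insurance, Stock Purchase Plan, Paid Parental Leave, Flexible Spending Account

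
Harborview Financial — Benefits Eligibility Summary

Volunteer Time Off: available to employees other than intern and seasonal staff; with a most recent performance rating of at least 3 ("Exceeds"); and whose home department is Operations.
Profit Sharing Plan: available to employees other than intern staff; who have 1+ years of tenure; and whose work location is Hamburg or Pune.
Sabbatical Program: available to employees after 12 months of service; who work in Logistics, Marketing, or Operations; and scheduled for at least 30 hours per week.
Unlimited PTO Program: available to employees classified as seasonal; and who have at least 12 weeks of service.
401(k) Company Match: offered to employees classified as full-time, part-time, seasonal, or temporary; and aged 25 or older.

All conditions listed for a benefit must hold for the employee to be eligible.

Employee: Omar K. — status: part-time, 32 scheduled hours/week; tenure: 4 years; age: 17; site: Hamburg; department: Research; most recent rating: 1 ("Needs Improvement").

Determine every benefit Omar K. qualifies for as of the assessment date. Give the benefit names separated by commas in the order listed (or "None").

Volunteer Time Off — status part-time ✓ (not excluded); rating 1 < 3 ✗ → not eligible.
Profit Sharing Plan — status part-time ✓ (not excluded); service 4 years ≥ 1 year ✓; site Hamburg ✓ → eligible.
Sabbatical Program — service 4 years ≥ 12 months (≈360 days) ✓; dept Research ✗ → not eligible.
Unlimited PTO Program — status part-time ✗ (requires seasonal) → not eligible.
401(k) Company Match — status part-time ✓; age 17 < 25 ✗ → not eligible.

Profit Sharing Plan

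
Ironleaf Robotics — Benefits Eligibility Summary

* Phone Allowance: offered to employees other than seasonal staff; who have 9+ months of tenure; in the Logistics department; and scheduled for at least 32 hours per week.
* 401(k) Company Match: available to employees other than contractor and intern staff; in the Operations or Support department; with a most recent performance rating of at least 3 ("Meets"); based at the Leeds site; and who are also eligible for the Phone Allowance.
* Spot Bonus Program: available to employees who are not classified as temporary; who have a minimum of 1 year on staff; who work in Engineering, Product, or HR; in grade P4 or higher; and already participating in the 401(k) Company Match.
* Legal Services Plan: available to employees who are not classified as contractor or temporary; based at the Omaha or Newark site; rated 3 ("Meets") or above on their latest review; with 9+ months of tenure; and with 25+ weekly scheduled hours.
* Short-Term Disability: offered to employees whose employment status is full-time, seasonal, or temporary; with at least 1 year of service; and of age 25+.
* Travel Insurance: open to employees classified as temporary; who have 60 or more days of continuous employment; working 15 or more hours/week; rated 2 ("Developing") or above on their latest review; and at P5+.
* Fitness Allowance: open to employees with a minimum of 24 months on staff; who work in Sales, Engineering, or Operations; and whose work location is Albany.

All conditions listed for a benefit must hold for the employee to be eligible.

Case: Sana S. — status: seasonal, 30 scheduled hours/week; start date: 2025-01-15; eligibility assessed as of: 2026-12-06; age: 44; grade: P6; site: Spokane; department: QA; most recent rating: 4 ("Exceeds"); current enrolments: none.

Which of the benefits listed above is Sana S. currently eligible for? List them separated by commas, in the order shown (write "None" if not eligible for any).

Service from 2025-01-15 to 2026-12-06: 690 days.
Phone Allowance — status seasonal ✗ (excluded) → not eligible.
401(k) Company Match — status seasonal ✓ (not excluded); dept QA ✗ → not eligible.
Spot Bonus Program — status seasonal ✓ (not excluded); service 690 days ≥ 1 year (≈365 days) ✓; dept QA ✗ → not eligible.
Legal Services Plan — status seasonal ✓ (not excluded); site Spokane ✗ (not Omaha or Newark) → not eligible.
Short-Term Disability — status seasonal ✓; service 690 days ≥ 1 year (≈365 days) ✓; age 44 ≥ 25 ✓ → eligible.
Travel Insurance — status seasonal ✗ (requires temporary) → not eligible.
Fitness Allowance — service 690 days < 24 months (≈720 days) ✗ → not eligible.

Short-Term Disability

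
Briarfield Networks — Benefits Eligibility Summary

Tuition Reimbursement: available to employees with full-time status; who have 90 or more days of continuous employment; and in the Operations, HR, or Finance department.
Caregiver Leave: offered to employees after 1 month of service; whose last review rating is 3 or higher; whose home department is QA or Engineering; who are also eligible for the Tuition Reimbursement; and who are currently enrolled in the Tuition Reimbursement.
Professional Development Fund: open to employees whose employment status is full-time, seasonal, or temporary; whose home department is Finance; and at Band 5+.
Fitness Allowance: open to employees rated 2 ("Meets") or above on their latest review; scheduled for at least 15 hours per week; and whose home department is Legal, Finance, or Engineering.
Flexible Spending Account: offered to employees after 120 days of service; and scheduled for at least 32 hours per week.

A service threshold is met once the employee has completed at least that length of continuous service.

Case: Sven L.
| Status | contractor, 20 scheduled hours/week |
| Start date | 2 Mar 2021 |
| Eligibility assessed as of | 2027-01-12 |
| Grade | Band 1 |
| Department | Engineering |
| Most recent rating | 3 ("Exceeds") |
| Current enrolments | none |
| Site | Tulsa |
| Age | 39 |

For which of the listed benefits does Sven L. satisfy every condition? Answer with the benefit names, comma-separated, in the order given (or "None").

Fitness Allowance

Service from 2 Mar 2021 to 2027-01-12: 2142 days.
Tuition Reimbursement — status contractor ✗ (requires full-time) → not eligible.
Caregiver Leave — service 2142 days ≥ 1 month (≈30 days) ✓; rating 3 ≥ 3 ✓; dept Engineering ✓; not eligible for Tuition Reimbursement ✗ → not eligible.
Professional Development Fund — status contractor ✗ (requires full-time, seasonal, or temporary) → not eligible.
Fitness Allowance — rating 3 ≥ 2 ✓; 20 hrs/wk ≥ 15 ✓; dept Engineering ✓ → eligible.
Flexible Spending Account — service 2142 days ≥ 120 days ✓; 20 hrs/wk < 32 ✗ → not eligible.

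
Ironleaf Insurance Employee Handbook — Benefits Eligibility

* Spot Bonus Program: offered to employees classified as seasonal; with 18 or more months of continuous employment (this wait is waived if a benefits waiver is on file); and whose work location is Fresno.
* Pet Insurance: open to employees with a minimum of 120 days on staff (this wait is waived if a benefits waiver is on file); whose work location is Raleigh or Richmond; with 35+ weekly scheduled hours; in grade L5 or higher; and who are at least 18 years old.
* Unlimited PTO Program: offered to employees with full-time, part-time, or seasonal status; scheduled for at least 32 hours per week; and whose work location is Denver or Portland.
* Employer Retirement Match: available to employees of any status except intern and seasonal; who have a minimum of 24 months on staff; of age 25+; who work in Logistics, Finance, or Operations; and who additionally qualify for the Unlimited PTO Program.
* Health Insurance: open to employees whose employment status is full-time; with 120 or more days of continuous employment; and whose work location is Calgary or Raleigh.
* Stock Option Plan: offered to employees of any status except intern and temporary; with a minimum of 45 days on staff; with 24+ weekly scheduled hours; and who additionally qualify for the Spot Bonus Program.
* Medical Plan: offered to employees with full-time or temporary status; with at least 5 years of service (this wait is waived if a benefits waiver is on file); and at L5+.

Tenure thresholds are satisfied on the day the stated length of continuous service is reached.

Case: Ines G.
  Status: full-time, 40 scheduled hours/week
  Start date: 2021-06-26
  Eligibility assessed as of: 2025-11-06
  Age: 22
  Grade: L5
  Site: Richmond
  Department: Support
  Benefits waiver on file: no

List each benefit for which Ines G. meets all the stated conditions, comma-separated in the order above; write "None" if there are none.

Pet Insurance

Service from 2021-06-26 to 2025-11-06: 1594 days.
Spot Bonus Program — status full-time ✗ (requires seasonal) → not eligible.
Pet Insurance — no waiver, service 1594 days ≥ 120 days ✓; site Richmond ✓; 40 hrs/wk ≥ 35 ✓; grade L5 ≥ L5 ✓; age 22 ≥ 18 ✓ → eligible.
Unlimited PTO Program — status full-time ✓; 40 hrs/wk ≥ 32 ✓; site Richmond ✗ (not Denver or Portland) → not eligible.
Employer Retirement Match — status full-time ✓ (not excluded); service 1594 days ≥ 24 months (≈720 days) ✓; age 22 < 25 ✗ → not eligible.
Health Insurance — status full-time ✓; service 1594 days ≥ 120 days ✓; site Richmond ✗ (not Calgary or Raleigh) → not eligible.
Stock Option Plan — status full-time ✓ (not excluded); service 1594 days ≥ 45 days ✓; 40 hrs/wk ≥ 24 ✓; not eligible for Spot Bonus Program ✗ → not eligible.
Medical Plan — status full-time ✓; no waiver, service 1594 days < 5 years (≈1825 days) ✗ → not eligible.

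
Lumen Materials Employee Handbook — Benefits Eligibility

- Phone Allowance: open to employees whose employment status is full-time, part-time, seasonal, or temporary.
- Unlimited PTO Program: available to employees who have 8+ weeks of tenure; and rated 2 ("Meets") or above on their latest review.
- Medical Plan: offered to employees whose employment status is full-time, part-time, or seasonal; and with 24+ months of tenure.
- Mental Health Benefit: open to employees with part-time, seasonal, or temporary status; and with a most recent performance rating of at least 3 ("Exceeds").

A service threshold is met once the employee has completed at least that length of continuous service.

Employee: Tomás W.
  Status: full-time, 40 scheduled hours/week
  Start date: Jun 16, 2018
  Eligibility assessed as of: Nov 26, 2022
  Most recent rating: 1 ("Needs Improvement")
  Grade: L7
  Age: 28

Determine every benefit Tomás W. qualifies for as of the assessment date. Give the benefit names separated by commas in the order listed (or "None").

Phone Allowance, Medical Plan

Service from Jun 16, 2018 to Nov 26, 2022: 1624 days.
Phone Allowance — status full-time ✓ → eligible.
Unlimited PTO Program — service 1624 days ≥ 8 weeks (≈56 days) ✓; rating 1 < 2 ✗ → not eligible.
Medical Plan — status full-time ✓; service 1624 days ≥ 24 months (≈720 days) ✓ → eligible.
Mental Health Benefit — status full-time ✗ (requires part-time, seasonal, or temporary) → not eligible.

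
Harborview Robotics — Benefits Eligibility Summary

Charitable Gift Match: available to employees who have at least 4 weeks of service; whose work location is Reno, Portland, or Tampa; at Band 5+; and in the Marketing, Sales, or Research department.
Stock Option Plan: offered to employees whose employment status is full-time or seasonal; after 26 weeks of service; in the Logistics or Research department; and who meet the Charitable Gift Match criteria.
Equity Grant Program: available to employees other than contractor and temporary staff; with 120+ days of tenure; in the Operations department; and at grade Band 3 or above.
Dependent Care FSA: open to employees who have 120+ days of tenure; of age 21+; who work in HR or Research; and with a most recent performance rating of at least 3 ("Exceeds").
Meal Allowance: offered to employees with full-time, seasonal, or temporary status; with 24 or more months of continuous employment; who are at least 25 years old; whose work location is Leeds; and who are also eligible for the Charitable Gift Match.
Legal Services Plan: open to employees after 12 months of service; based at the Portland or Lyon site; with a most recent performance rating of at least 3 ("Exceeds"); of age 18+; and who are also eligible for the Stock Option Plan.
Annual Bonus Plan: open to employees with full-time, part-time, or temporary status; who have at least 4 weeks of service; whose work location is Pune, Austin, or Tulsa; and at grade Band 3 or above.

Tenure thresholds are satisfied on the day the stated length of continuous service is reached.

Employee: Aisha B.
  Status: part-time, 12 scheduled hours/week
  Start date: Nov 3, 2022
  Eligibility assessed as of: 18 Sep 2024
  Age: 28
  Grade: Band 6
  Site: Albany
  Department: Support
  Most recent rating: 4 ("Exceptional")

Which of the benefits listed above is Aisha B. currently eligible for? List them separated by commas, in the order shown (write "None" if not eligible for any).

None

Service from Nov 3, 2022 to 18 Sep 2024: 685 days.
Charitable Gift Match — service 685 days ≥ 4 weeks (≈28 days) ✓; site Albany ✗ (not Reno, Portland, or Tampa) → not eligible.
Stock Option Plan — status part-time ✗ (requires full-time or seasonal) → not eligible.
Equity Grant Program — status part-time ✓ (not excluded); service 685 days ≥ 120 days ✓; dept Support ✗ → not eligible.
Dependent Care FSA — service 685 days ≥ 120 days ✓; age 28 ≥ 21 ✓; dept Support ✗ → not eligible.
Meal Allowance — status part-time ✗ (requires full-time, seasonal, or temporary) → not eligible.
Legal Services Plan — service 685 days ≥ 12 months (≈360 days) ✓; site Albany ✗ (not Portland or Lyon) → not eligible.
Annual Bonus Plan — status part-time ✓; service 685 days ≥ 4 weeks (≈28 days) ✓; site Albany ✗ (not Pune, Austin, or Tulsa) → not eligible.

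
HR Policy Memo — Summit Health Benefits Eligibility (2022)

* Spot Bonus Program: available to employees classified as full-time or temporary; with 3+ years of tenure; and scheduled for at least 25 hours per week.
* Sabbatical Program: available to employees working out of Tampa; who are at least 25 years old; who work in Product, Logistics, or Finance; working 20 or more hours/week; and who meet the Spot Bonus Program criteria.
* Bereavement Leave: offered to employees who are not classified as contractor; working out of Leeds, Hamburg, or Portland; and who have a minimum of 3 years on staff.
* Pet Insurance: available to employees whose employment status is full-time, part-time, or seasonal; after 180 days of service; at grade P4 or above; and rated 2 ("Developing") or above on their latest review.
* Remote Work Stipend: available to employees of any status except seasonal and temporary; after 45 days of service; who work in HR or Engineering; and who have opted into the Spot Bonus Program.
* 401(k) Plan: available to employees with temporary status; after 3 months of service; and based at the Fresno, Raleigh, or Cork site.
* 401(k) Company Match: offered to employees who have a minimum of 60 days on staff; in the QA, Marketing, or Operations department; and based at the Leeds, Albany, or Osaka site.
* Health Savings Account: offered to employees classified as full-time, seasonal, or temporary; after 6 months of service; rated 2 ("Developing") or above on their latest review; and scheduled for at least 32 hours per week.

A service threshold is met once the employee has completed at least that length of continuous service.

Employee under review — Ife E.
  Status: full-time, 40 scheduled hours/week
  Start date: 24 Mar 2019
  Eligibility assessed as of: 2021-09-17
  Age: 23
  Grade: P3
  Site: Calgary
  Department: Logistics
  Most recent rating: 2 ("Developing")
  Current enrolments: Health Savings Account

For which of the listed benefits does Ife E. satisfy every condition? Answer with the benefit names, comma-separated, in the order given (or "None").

Health Savings Account

Service from 24 Mar 2019 to 2021-09-17: 908 days.
Spot Bonus Program — status full-time ✓; service 908 days < 3 years (≈1095 days) ✗ → not eligible.
Sabbatical Program — site Calgary ✗ (not Tampa) → not eligible.
Bereavement Leave — status full-time ✓ (not excluded); site Calgary ✗ (not Leeds, Hamburg, or Portland) → not eligible.
Pet Insurance — status full-time ✓; service 908 days ≥ 180 days ✓; grade P3 < P4 ✗ → not eligible.
Remote Work Stipend — status full-time ✓ (not excluded); service 908 days ≥ 45 days ✓; dept Logistics ✗ → not eligible.
401(k) Plan — status full-time ✗ (requires temporary) → not eligible.
401(k) Company Match — service 908 days ≥ 60 days ✓; dept Logistics ✗ → not eligible.
Health Savings Account — status full-time ✓; service 908 days ≥ 6 months (≈180 days) ✓; rating 2 ≥ 2 ✓; 40 hrs/wk ≥ 32 ✓ → eligible.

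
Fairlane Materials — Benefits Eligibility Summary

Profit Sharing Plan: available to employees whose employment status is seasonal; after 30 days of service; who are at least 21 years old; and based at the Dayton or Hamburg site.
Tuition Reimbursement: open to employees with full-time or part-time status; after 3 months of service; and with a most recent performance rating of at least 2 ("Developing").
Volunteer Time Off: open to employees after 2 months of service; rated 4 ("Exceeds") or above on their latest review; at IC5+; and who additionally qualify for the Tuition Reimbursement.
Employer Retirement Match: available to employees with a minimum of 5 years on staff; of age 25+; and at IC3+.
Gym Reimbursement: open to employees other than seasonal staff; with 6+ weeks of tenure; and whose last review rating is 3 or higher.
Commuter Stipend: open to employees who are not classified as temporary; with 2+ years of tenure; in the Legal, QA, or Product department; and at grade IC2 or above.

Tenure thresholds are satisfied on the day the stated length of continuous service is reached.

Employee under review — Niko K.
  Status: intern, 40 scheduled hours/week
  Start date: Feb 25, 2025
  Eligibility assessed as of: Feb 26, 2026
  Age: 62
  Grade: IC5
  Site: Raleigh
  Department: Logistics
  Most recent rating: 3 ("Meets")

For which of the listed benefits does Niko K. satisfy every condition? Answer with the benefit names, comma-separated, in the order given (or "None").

Service from Feb 25, 2025 to Feb 26, 2026: 366 days.
Profit Sharing Plan — status intern ✗ (requires seasonal) → not eligible.
Tuition Reimbursement — status intern ✗ (requires full-time or part-time) → not eligible.
Volunteer Time Off — service 366 days ≥ 2 months (≈60 days) ✓; rating 3 < 4 ✗ → not eligible.
Employer Retirement Match — service 366 days < 5 years (≈1825 days) ✗ → not eligible.
Gym Reimbursement — status intern ✓ (not excluded); service 366 days ≥ 6 weeks (≈42 days) ✓; rating 3 ≥ 3 ✓ → eligible.
Commuter Stipend — status intern ✓ (not excluded); service 366 days < 2 years (≈730 days) ✗ → not eligible.

Gym Reimbursement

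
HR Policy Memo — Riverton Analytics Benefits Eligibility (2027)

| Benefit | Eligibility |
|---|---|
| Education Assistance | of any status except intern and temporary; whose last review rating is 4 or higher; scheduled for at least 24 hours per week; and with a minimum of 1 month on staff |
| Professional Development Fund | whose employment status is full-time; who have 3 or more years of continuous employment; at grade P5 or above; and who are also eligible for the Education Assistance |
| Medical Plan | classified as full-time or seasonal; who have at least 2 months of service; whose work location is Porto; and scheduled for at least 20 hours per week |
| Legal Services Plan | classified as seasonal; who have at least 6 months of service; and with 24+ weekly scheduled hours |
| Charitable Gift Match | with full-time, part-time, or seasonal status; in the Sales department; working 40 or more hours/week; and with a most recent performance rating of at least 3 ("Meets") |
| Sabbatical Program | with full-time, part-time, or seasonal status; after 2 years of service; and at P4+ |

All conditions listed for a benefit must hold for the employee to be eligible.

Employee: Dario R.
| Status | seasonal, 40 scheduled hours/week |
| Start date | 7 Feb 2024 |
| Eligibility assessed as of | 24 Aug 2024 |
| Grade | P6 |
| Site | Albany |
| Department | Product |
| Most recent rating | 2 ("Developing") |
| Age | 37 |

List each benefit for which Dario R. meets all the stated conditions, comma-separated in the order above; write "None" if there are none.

Service from 7 Feb 2024 to 24 Aug 2024: 199 days.
Education Assistance — status seasonal ✓ (not excluded); rating 2 < 4 ✗ → not eligible.
Professional Development Fund — status seasonal ✗ (requires full-time) → not eligible.
Medical Plan — status seasonal ✓; service 199 days ≥ 2 months (≈60 days) ✓; site Albany ✗ (not Porto) → not eligible.
Legal Services Plan — status seasonal ✓; service 199 days ≥ 6 months (≈180 days) ✓; 40 hrs/wk ≥ 24 ✓ → eligible.
Charitable Gift Match — status seasonal ✓; dept Product ✗ → not eligible.
Sabbatical Program — status seasonal ✓; service 199 days < 2 years (≈730 days) ✗ → not eligible.

Legal Services Plan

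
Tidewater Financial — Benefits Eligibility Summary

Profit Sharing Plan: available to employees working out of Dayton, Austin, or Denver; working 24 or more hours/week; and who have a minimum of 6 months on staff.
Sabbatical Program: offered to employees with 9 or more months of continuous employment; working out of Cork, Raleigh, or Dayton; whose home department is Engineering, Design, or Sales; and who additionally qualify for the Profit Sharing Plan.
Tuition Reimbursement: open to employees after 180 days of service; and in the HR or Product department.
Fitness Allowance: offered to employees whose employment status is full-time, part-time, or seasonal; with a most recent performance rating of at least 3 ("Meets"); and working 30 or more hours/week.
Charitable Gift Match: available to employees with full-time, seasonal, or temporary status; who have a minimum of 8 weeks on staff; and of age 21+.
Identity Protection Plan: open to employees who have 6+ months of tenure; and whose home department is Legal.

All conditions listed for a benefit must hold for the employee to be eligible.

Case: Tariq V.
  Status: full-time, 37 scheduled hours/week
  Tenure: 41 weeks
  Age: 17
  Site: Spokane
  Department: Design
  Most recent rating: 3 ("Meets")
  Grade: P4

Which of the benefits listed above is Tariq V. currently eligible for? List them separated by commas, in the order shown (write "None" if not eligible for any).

Profit Sharing Plan — site Spokane ✗ (not Dayton, Austin, or Denver) → not eligible.
Sabbatical Program — service 41 weeks ≥ 9 months (≈270 days) ✓; site Spokane ✗ (not Cork, Raleigh, or Dayton) → not eligible.
Tuition Reimbursement — service 41 weeks ≥ 180 days ✓; dept Design ✗ → not eligible.
Fitness Allowance — status full-time ✓; rating 3 ≥ 3 ✓; 37 hrs/wk ≥ 30 ✓ → eligible.
Charitable Gift Match — status full-time ✓; service 41 weeks ≥ 8 weeks ✓; age 17 < 21 ✗ → not eligible.
Identity Protection Plan — service 41 weeks ≥ 6 months (≈180 days) ✓; dept Design ✗ → not eligible.

Fitness Allowance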